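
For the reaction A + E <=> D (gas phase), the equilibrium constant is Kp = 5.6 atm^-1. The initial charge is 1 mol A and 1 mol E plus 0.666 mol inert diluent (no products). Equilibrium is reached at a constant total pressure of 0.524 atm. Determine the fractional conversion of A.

Basis: 1 mol A initially; let X = conversion of A. Extent ξ = X.
Moles: n_A = 1 − X; n_E = 1 − X; n_D = X; n_I = 0.666 (inert).
n_T = Σnᵢ = 2.67 − X.
Mole fractions y_i = n_i/n_T; Kp = p_D / (p_A p_E) with p_i = y_i·P.
Substituting and setting equal to 5.6 atm^-1 gives a polynomial in X; the root in (0,1) is X = 0.428.

X = 0.428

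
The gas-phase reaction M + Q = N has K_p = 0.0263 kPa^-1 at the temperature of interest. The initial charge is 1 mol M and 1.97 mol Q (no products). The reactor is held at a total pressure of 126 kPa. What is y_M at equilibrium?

y_M = 0.150

Take 1 mol M as basis and let X be its fractional conversion, so ξ = X.
Mole table: n_M = 1 − X; n_Q = 1.97 − X; n_N = X.
Total moles n_T = 2.97 − X.
With p_i = (n_i/n_T)P, K_p = p_N / (p_M p_Q).
This yields a degree-2 equation in X; solving on (0,1), X = 0.653.
Then n_M = 0.347, n_T = 2.32, so y_M = 0.150.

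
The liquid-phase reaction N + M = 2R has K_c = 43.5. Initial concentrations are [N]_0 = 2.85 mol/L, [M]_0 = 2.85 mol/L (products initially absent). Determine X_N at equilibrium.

X = 0.767

Let X = conversion of N; extent ξ = 2.85·X mol/L.
Concentrations: [N] = 2.85 − 2.85X; [M] = 2.85 − 2.85X; [R] = 5.7X.
K_c = [R]^2 / ([N] [M]).
Setting equal to 43.5 and solving for X on (0,1) gives X = 0.767.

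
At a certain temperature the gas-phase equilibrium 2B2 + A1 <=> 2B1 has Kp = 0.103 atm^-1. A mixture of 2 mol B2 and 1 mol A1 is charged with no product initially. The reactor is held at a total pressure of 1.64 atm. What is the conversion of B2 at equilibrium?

X = 0.181

Take 2 mol B2 as basis and let X be its fractional conversion, so ξ = X.
Moles: n_B2 = 2 − 2X; n_A1 = 1 − X; n_B1 = 2X.
n_T = Σnᵢ = 3 − X.
Mole fractions y_i = n_i/n_T; Kp = p_B1^2 / (p_B2^2 p_A1) with p_i = y_i·P.
Equating to 0.103 atm^-1 and solving on 0 < X < 1: X = 0.181.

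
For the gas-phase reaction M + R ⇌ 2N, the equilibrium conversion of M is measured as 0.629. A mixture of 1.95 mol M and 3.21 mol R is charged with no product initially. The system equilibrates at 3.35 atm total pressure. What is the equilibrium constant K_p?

Let X = conversion of M (basis 1.95 mol M); extent of reaction ξ = 1.95X.
Species balance: n_M = 1.95 − 1.95X; n_R = 3.21 − 1.95X; n_N = 3.9X.
n_T stays at 5.16 (no change in mole number).
At X = 0.629: n_M = 0.723, n_R = 1.98, n_N = 2.45, n_T = 5.16.
p_i = (n_i/n_T)·P. K_p = p_N^2 / (p_M p_R) = 4.19.

K_p = 4.19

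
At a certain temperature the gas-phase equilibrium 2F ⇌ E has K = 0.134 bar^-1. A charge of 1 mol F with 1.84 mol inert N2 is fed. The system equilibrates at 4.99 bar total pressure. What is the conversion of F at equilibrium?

X = 0.266

Basis: 1 mol F initially; let X = conversion of F. Extent ξ = 0.5X.
At extent ξ: n_F = 1 − X; n_E = 0.5X; n_I = 1.84 (inert).
Total moles n_T = 2.84 − 0.5X.
With p_i = (n_i/n_T)P, K = p_E / (p_F^2).
Setting this equal to 0.134 bar^-1 and taking the physical root (0 < X < 1) gives X = 0.266.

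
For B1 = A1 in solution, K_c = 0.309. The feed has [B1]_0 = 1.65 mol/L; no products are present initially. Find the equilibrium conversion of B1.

X = 0.236

Let X = conversion of B1; extent ξ = 1.65·X mol/L.
Concentrations: [B1] = 1.65 − 1.65X; [A1] = 1.65X.
K_c = [A1] / ([B1]).
Setting equal to 0.309 and solving for X on (0,1) gives X = 0.236.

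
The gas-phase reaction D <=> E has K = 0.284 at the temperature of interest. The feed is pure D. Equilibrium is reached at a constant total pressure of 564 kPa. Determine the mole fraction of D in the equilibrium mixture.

Take 1 mol D as basis and let X be its fractional conversion, so ξ = X.
At extent ξ: n_D = 1 − X; n_E = X.
n_T stays at 1 (no change in mole number).
With p_i = (n_i/n_T)P, K = p_E / (p_D).
Substituting and setting equal to 0.284 gives a polynomial in X; the root in (0,1) is X = 0.221.
Then n_D = 0.779, n_T = 1, so y_D = 0.779.

y_D = 0.779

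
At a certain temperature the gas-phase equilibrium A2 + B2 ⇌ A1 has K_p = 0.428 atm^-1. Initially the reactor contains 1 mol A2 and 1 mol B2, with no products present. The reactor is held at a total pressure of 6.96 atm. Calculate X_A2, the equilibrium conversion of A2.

Take 1 mol A2 as basis and let X be its fractional conversion, so ξ = X.
At extent ξ: n_A2 = 1 − X; n_B2 = 1 − X; n_A1 = X.
Total moles n_T = 2 − X.
With p_i = (n_i/n_T)P, K_p = p_A1 / (p_A2 p_B2).
This yields a degree-2 equation in X; solving on (0,1), X = 0.499.

X = 0.499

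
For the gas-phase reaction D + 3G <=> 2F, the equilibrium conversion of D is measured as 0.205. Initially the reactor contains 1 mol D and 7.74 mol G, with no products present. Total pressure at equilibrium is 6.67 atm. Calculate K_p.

Let X = conversion of D (basis 1 mol D); extent of reaction ξ = X.
Moles: n_D = 1 − X; n_G = 7.74 − 3X; n_F = 2X.
Total moles n_T = 8.74 − 2X.
At X = 0.205: n_D = 0.795, n_G = 7.12, n_F = 0.41, n_T = 8.33.
p_i = (n_i/n_T)·P. K_p = p_F^2 / (p_D p_G^3) = 0.000912 atm^-2.

K_p = 0.000912 atm^-2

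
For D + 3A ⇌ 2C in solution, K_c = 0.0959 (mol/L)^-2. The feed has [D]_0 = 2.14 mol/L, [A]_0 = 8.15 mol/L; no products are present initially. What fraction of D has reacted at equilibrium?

Let X = conversion of D; extent ξ = 2.14·X mol/L.
Concentrations: [D] = 2.14 − 2.14X; [A] = 8.15 − 6.42X; [C] = 4.28X.
K_c = [C]^2 / ([D] [A]^3).
This equals 0.0959 at X = 0.599 (the root in 0 < X < 1).

X = 0.599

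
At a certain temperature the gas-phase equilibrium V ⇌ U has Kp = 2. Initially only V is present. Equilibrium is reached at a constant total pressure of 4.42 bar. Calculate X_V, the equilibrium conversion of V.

Let X = conversion of V (basis 1 mol V); extent of reaction ξ = X.
At extent ξ: n_V = 1 − X; n_U = X.
n_T stays at 1 (no change in mole number).
With p_i = (n_i/n_T)P, Kp = p_U / (p_V).
Setting this equal to 2 and taking the physical root (0 < X < 1) gives X = 0.667.

X = 0.667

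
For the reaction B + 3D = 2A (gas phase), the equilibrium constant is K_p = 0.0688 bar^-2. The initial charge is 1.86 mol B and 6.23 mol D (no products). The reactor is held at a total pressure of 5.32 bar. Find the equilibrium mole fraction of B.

Basis: 1.86 mol B initially; let X = conversion of B. Extent ξ = 1.86X.
Mole table: n_B = 1.86 − 1.86X; n_D = 6.23 − 5.58X; n_A = 3.72X.
n_T = Σnᵢ = 8.09 − 3.72X.
With p_i = (n_i/n_T)P, K_p = p_A^2 / (p_B p_D^3).
Substituting and setting equal to 0.0688 bar^-2 gives a polynomial in X; the root in (0,1) is X = 0.438.
Then n_B = 1.05, n_T = 6.46, so y_B = 0.162.

y_B = 0.162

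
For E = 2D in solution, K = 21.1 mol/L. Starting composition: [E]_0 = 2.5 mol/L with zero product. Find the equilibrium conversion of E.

Let X = conversion of E; extent ξ = 2.5·X mol/L.
Concentrations: [E] = 2.5 − 2.5X; [D] = 5X.
K = [D]^2 / ([E]).
Solving K = 21.1 for X ∈ (0,1): X = 0.740.

X = 0.740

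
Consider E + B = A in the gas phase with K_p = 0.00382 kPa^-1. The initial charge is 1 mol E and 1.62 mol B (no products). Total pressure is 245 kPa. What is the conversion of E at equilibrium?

Basis: 1 mol E initially; let X = conversion of E. Extent ξ = X.
Mole table: n_E = 1 − X; n_B = 1.62 − X; n_A = X.
n_T = Σnᵢ = 2.62 − X.
With p_i = (n_i/n_T)P, K_p = p_A / (p_E p_B).
This yields a degree-2 equation in X; solving on (0,1), X = 0.344.

X = 0.344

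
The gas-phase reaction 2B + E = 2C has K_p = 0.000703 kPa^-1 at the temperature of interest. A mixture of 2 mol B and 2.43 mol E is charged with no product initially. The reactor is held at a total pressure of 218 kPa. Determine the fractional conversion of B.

Take 2 mol B as basis and let X be its fractional conversion, so ξ = X.
At extent ξ: n_B = 2 − 2X; n_E = 2.43 − X; n_C = 2X.
Total moles n_T = 4.43 − X.
With p_i = (n_i/n_T)P, K_p = p_C^2 / (p_B^2 p_E).
Substituting and setting equal to 0.000703 kPa^-1 gives a polynomial in X; the root in (0,1) is X = 0.221.

X = 0.221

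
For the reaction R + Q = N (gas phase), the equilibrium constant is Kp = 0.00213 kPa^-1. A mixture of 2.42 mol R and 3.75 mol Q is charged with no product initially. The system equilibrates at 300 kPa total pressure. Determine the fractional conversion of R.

Take 2.42 mol R as basis and let X be its fractional conversion, so ξ = 2.42X.
Mole table: n_R = 2.42 − 2.42X; n_Q = 3.75 − 2.42X; n_N = 2.42X.
n_T = Σnᵢ = 6.17 − 2.42X.
y_i = n_i/n_T, p_i = y_i·P. Kp = p_N / (p_R p_Q).
Setting this equal to 0.00213 kPa^-1 and taking the physical root (0 < X < 1) gives X = 0.264.

X = 0.264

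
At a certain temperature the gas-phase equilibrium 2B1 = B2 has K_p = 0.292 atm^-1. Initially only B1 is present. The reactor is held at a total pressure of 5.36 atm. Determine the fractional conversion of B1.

X = 0.629

Let X = conversion of B1 (basis 1 mol B1); extent of reaction ξ = 0.5X.
Species balance: n_B1 = 1 − X; n_B2 = 0.5X.
Summing: n_T = 1 − 0.5X.
With p_i = (n_i/n_T)P, K_p = p_B2 / (p_B1^2).
Equating to 0.292 atm^-1 and solving on 0 < X < 1: X = 0.629.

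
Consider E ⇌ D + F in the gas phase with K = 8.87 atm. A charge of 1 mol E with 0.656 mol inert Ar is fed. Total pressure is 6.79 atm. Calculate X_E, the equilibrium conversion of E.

Let X = conversion of E (basis 1 mol E); extent of reaction ξ = X.
Species balance: n_E = 1 − X; n_D = X; n_F = X; n_I = 0.656 (inert).
Total moles n_T = 1.66 + X.
y_i = n_i/n_T, p_i = y_i·P. K = p_D p_F / (p_E).
Substituting and setting equal to 8.87 atm gives a polynomial in X; the root in (0,1) is X = 0.800.

X = 0.800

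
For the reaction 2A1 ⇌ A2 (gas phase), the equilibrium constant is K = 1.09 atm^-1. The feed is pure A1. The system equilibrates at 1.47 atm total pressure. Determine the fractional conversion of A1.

X = 0.633

Take 1 mol A1 as basis and let X be its fractional conversion, so ξ = 0.5X.
Species balance: n_A1 = 1 − X; n_A2 = 0.5X.
Summing: n_T = 1 − 0.5X.
Mole fractions y_i = n_i/n_T; K = p_A2 / (p_A1^2) with p_i = y_i·P.
Equating to 1.09 atm^-1 and solving on 0 < X < 1: X = 0.633.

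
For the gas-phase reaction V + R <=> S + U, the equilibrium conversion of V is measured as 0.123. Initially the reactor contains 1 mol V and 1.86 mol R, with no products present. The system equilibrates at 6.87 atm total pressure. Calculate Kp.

Kp = 0.00993

Basis: 1 mol V initially; let X = conversion of V. Extent ξ = X.
Mole table: n_V = 1 − X; n_R = 1.86 − X; n_S = X; n_U = X.
Total moles n_T = 2.86 (Δν = 0, constant).
At X = 0.123: n_V = 0.877, n_R = 1.74, n_S = 0.123, n_U = 0.123, n_T = 2.86.
p_i = (n_i/n_T)·P. Kp = p_S p_U / (p_V p_R) = 0.00993.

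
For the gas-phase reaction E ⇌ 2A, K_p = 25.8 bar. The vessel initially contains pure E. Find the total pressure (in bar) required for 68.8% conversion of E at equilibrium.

P = 7.18 bar

Let X = conversion of E (basis 1 mol E); extent of reaction ξ = X.
At extent ξ: n_E = 1 − X; n_A = 2X.
Total moles n_T = 1 + X.
K_p = p_A^2 / (p_E) with p_i = (n_i/n_T)·P.
At X = 0.688: the mole-fraction product g(X) = Π y_i^ν_i = 3.595. Since K_p = g(X)·P^{1}, P = (K_p/g)^(1/1) = (25.8/3.595)^(1/1) = 7.18 bar.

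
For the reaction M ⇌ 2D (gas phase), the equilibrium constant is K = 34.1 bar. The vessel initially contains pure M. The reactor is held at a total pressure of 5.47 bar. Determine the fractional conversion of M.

X = 0.780

Let X = conversion of M (basis 1 mol M); extent of reaction ξ = X.
Moles: n_M = 1 − X; n_D = 2X.
Summing: n_T = 1 + X.
y_i = n_i/n_T, p_i = y_i·P. K = p_D^2 / (p_M).
This yields a degree-2 equation in X; solving on (0,1), X = 0.780.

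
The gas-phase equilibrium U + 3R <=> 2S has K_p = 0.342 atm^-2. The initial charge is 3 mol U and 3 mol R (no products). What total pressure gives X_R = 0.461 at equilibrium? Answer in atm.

Let X = conversion of R (basis 3 mol R); extent of reaction ξ = X.
Mole table: n_U = 3 − X; n_R = 3 − 3X; n_S = 2X.
Total moles n_T = 6 − 2X.
K_p = p_S^2 / (p_U p_R^3) with p_i = (n_i/n_T)·P.
At X = 0.461: the mole-fraction product g(X) = Π y_i^ν_i = 2.042. Since K_p = g(X)·P^{-2}, P = (g/K_p)^(1/2) = (2.042/0.342)^(1/2) = 2.44 atm.

P = 2.44 atm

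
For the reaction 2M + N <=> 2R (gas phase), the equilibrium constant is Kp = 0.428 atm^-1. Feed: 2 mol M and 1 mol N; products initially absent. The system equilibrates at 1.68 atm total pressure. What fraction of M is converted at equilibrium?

X = 0.301

Basis: 2 mol M initially; let X = conversion of M. Extent ξ = X.
Moles: n_M = 2 − 2X; n_N = 1 − X; n_R = 2X.
Summing: n_T = 3 − X.
y_i = n_i/n_T, p_i = y_i·P. Kp = p_R^2 / (p_M^2 p_N).
Equating to 0.428 atm^-1 and solving on 0 < X < 1: X = 0.301.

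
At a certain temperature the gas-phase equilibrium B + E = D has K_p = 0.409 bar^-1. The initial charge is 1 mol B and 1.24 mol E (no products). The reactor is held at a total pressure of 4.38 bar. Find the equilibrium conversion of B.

Let X = conversion of B (basis 1 mol B); extent of reaction ξ = X.
Mole table: n_B = 1 − X; n_E = 1.24 − X; n_D = X.
n_T = Σnᵢ = 2.24 − X.
Mole fractions y_i = n_i/n_T; K_p = p_D / (p_B p_E) with p_i = y_i·P.
Substituting and setting equal to 0.409 bar^-1 gives a polynomial in X; the root in (0,1) is X = 0.443.

X = 0.443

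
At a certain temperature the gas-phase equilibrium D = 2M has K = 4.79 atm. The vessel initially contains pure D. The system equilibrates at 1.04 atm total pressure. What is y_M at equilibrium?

y_M = 0.845

Basis: 1 mol D initially; let X = conversion of D. Extent ξ = X.
Species balance: n_D = 1 − X; n_M = 2X.
n_T = Σnᵢ = 1 + X.
y_i = n_i/n_T, p_i = y_i·P. K = p_M^2 / (p_D).
Setting this equal to 4.79 atm and taking the physical root (0 < X < 1) gives X = 0.732.
Then n_M = 1.46, n_T = 1.73, so y_M = 0.845.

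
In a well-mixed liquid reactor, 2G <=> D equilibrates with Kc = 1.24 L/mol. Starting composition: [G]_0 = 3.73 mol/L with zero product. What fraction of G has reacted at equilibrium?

X = 0.721

Let X = conversion of G; extent ξ = 3.73X/2 mol/L.
Concentrations: [G] = 3.73 − 3.73X; [D] = 1.86X.
Kc = [D] / ([G]^2).
Equating to 1.24 L/mol: the physical root is X = 0.721.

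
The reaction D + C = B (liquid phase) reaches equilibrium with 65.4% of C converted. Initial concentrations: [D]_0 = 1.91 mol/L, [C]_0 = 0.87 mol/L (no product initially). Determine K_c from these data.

K_c = 1.41 L/mol

Let X = conversion of C.
Concentrations: [D] = 1.91 − 0.87X; [C] = 0.87 − 0.87X; [B] = 0.87X.
At X = 0.654: [D] = 1.34, [C] = 0.301, [B] = 0.569.
K_c = [B] / ([D] [C]) = 1.41 L/mol.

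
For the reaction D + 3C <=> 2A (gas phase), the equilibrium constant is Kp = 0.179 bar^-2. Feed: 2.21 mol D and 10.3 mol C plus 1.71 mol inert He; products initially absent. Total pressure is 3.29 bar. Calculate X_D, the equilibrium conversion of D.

X = 0.504

Basis: 2.21 mol D initially; let X = conversion of D. Extent ξ = 2.21X.
At extent ξ: n_D = 2.21 − 2.21X; n_C = 10.3 − 6.63X; n_A = 4.42X; n_I = 1.71 (inert).
Summing: n_T = 14.2 − 4.42X.
With p_i = (n_i/n_T)P, Kp = p_A^2 / (p_D p_C^3).
This yields a degree-4 equation in X; solving on (0,1), X = 0.504.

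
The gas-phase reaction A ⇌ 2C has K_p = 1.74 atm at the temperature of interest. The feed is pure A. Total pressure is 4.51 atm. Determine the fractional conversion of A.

Let X = conversion of A (basis 1 mol A); extent of reaction ξ = X.
Species balance: n_A = 1 − X; n_C = 2X.
n_T = Σnᵢ = 1 + X.
y_i = n_i/n_T, p_i = y_i·P. K_p = p_C^2 / (p_A).
Setting this equal to 1.74 atm and taking the physical root (0 < X < 1) gives X = 0.297.

X = 0.297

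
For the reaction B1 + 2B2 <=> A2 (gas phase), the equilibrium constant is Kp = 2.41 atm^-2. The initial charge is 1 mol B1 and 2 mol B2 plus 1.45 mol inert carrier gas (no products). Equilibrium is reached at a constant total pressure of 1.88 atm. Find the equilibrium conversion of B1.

Take 1 mol B1 as basis and let X be its fractional conversion, so ξ = X.
At extent ξ: n_B1 = 1 − X; n_B2 = 2 − 2X; n_A2 = X; n_I = 1.45 (inert).
n_T = Σnᵢ = 4.45 − 2X.
y_i = n_i/n_T, p_i = y_i·P. Kp = p_A2 / (p_B1 p_B2^2).
Setting this equal to 2.41 atm^-2 and taking the physical root (0 < X < 1) gives X = 0.450.

X = 0.450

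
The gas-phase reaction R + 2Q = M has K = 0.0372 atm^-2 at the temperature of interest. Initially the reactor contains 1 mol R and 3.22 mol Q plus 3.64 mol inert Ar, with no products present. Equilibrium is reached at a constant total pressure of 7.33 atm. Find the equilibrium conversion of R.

Take 1 mol R as basis and let X be its fractional conversion, so ξ = X.
Species balance: n_R = 1 − X; n_Q = 3.22 − 2X; n_M = X; n_I = 3.64 (inert).
n_T = Σnᵢ = 7.86 − 2X.
With p_i = (n_i/n_T)P, K = p_M / (p_R p_Q^2).
Substituting and setting equal to 0.0372 atm^-2 gives a polynomial in X; the root in (0,1) is X = 0.219.

X = 0.219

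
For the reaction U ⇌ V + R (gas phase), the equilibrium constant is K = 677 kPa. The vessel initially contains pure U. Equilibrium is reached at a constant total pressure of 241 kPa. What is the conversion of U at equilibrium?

Basis: 1 mol U initially; let X = conversion of U. Extent ξ = X.
Species balance: n_U = 1 − X; n_V = X; n_R = X.
Total moles n_T = 1 + X.
y_i = n_i/n_T, p_i = y_i·P. K = p_V p_R / (p_U).
Equating to 677 kPa and solving on 0 < X < 1: X = 0.859.

X = 0.859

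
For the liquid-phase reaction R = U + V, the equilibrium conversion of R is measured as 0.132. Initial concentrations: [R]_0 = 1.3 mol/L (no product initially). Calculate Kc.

Kc = 0.0261 mol/L

Let X = conversion of R.
Concentrations: [R] = 1.3 − 1.3X; [U] = 1.3X; [V] = 1.3X.
At X = 0.132: [R] = 1.13, [U] = 0.172, [V] = 0.172.
Kc = [U] [V] / ([R]) = 0.0261 mol/L.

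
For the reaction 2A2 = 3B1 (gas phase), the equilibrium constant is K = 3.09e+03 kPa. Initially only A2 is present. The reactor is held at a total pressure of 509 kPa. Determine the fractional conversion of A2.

X = 0.656

Let X = conversion of A2 (basis 1 mol A2); extent of reaction ξ = 0.5X.
At extent ξ: n_A2 = 1 − X; n_B1 = 1.5X.
Total moles n_T = 1 + 0.5X.
y_i = n_i/n_T, p_i = y_i·P. K = p_B1^3 / (p_A2^2).
Substituting and setting equal to 3.09e+03 kPa gives a polynomial in X; the root in (0,1) is X = 0.656.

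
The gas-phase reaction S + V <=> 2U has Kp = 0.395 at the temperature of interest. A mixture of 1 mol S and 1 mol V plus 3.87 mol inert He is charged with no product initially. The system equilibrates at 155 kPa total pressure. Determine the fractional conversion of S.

X = 0.239

Let X = conversion of S (basis 1 mol S); extent of reaction ξ = X.
Mole table: n_S = 1 − X; n_V = 1 − X; n_U = 2X; n_I = 3.87 (inert).
n_T stays at 5.87 (no change in mole number).
y_i = n_i/n_T, p_i = y_i·P. Kp = p_U^2 / (p_S p_V).
Equating to 0.395 and solving on 0 < X < 1: X = 0.239.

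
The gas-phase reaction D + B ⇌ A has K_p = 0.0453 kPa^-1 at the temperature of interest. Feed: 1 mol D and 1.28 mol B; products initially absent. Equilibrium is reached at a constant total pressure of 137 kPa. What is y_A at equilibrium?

y_A = 0.439

Let X = conversion of D (basis 1 mol D); extent of reaction ξ = X.
Species balance: n_D = 1 − X; n_B = 1.28 − X; n_A = X.
Summing: n_T = 2.28 − X.
With p_i = (n_i/n_T)P, K_p = p_A / (p_D p_B).
Substituting and setting equal to 0.0453 kPa^-1 gives a polynomial in X; the root in (0,1) is X = 0.696.
Then n_A = 0.696, n_T = 1.58, so y_A = 0.439.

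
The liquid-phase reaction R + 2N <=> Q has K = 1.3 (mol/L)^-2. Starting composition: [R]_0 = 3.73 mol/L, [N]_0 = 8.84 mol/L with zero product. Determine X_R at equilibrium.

Let X = conversion of R; extent ξ = 3.73·X mol/L.
Concentrations: [R] = 3.73 − 3.73X; [N] = 8.84 − 7.46X; [Q] = 3.73X.
K = [Q] / ([R] [N]^2).
This equals 1.3 at X = 0.875 (the root in 0 < X < 1).

X = 0.875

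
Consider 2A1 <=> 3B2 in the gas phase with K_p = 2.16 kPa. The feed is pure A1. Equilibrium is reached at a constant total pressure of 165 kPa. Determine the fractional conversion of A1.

Take 1 mol A1 as basis and let X be its fractional conversion, so ξ = 0.5X.
Mole table: n_A1 = 1 − X; n_B2 = 1.5X.
n_T = Σnᵢ = 1 + 0.5X.
Mole fractions y_i = n_i/n_T; K_p = p_B2^3 / (p_A1^2) with p_i = y_i·P.
This yields a degree-3 equation in X; solving on (0,1), X = 0.145.

X = 0.145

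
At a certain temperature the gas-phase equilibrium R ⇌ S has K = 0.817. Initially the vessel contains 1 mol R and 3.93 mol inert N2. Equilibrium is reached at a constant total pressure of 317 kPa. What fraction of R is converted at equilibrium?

Let X = conversion of R (basis 1 mol R); extent of reaction ξ = X.
Species balance: n_R = 1 − X; n_S = X; n_I = 3.93 (inert).
Since Δν = 0, n_T = 4.93 throughout.
Mole fractions y_i = n_i/n_T; K = p_S / (p_R) with p_i = y_i·P.
Setting this equal to 0.817 and taking the physical root (0 < X < 1) gives X = 0.450.

X = 0.450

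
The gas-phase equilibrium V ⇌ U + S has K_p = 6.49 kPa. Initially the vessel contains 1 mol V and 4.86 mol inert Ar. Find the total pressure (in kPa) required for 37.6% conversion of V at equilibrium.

Basis: 1 mol V initially; let X = conversion of V. Extent ξ = X.
At extent ξ: n_V = 1 − X; n_U = X; n_S = X; n_I = 4.86 (inert).
Summing: n_T = 5.86 + X.
K_p = p_U p_S / (p_V) with p_i = (n_i/n_T)·P.
At X = 0.376: the mole-fraction product g(X) = Π y_i^ν_i = 0.03633. Since K_p = g(X)·P^{1}, P = (K_p/g)^(1/1) = (6.49/0.03633)^(1/1) = 179 kPa.

P = 179 kPa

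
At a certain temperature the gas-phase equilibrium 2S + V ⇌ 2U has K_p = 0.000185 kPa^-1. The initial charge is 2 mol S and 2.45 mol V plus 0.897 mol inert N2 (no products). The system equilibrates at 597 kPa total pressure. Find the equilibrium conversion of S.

Let X = conversion of S (basis 2 mol S); extent of reaction ξ = X.
At extent ξ: n_S = 2 − 2X; n_V = 2.45 − X; n_U = 2X; n_I = 0.897 (inert).
Summing: n_T = 5.35 − X.
Mole fractions y_i = n_i/n_T; K_p = p_U^2 / (p_S^2 p_V) with p_i = y_i·P.
Setting this equal to 0.000185 kPa^-1 and taking the physical root (0 < X < 1) gives X = 0.181.

X = 0.181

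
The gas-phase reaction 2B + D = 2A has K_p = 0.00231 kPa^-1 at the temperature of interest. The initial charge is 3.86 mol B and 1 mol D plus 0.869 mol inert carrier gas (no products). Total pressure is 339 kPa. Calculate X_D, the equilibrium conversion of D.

X = 0.433

Let X = conversion of D (basis 1 mol D); extent of reaction ξ = X.
Moles: n_B = 3.86 − 2X; n_D = 1 − X; n_A = 2X; n_I = 0.869 (inert).
n_T = Σnᵢ = 5.73 − X.
Mole fractions y_i = n_i/n_T; K_p = p_A^2 / (p_B^2 p_D) with p_i = y_i·P.
This yields a degree-3 equation in X; solving on (0,1), X = 0.433.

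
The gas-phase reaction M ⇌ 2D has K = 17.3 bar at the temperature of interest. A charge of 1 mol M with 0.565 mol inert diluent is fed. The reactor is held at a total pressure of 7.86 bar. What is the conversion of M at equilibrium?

Take 1 mol M as basis and let X be its fractional conversion, so ξ = X.
At extent ξ: n_M = 1 − X; n_D = 2X; n_I = 0.565 (inert).
Summing: n_T = 1.56 + X.
With p_i = (n_i/n_T)P, K = p_D^2 / (p_M).
Substituting and setting equal to 17.3 bar gives a polynomial in X; the root in (0,1) is X = 0.652.

X = 0.652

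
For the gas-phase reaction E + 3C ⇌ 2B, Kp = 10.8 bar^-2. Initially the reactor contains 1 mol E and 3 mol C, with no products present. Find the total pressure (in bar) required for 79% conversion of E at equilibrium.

P = 5.08 bar

Basis: 1 mol E initially; let X = conversion of E. Extent ξ = X.
Mole table: n_E = 1 − X; n_C = 3 − 3X; n_B = 2X.
Total moles n_T = 4 − 2X.
Kp = p_B^2 / (p_E p_C^3) with p_i = (n_i/n_T)·P.
At X = 0.79: the mole-fraction product g(X) = Π y_i^ν_i = 278.4. Since Kp = g(X)·P^{-2}, P = (g/Kp)^(1/2) = (278.4/10.8)^(1/2) = 5.08 bar.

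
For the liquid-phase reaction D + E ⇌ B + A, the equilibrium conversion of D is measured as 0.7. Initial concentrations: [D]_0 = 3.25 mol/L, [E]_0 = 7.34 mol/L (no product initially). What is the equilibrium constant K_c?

Let X = conversion of D.
Concentrations: [D] = 3.25 − 3.25X; [E] = 7.34 − 3.25X; [B] = 3.25X; [A] = 3.25X.
At X = 0.7: [D] = 0.975, [E] = 5.06, [B] = 2.27, [A] = 2.27.
K_c = [B] [A] / ([D] [E]) = 1.05.

K_c = 1.05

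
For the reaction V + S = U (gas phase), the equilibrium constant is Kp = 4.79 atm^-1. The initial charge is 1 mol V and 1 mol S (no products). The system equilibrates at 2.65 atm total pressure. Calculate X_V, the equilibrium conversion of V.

Let X = conversion of V (basis 1 mol V); extent of reaction ξ = X.
At extent ξ: n_V = 1 − X; n_S = 1 − X; n_U = X.
Total moles n_T = 2 − X.
y_i = n_i/n_T, p_i = y_i·P. Kp = p_U / (p_V p_S).
Setting this equal to 4.79 atm^-1 and taking the physical root (0 < X < 1) gives X = 0.730.

X = 0.730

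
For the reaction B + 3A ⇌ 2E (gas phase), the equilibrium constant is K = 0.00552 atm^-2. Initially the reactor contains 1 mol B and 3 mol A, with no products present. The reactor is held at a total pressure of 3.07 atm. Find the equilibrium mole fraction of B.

y_B = 0.234

Let X = conversion of B (basis 1 mol B); extent of reaction ξ = X.
At extent ξ: n_B = 1 − X; n_A = 3 − 3X; n_E = 2X.
n_T = Σnᵢ = 4 − 2X.
y_i = n_i/n_T, p_i = y_i·P. K = p_E^2 / (p_B p_A^3).
Substituting and setting equal to 0.00552 atm^-2 gives a polynomial in X; the root in (0,1) is X = 0.122.
Then n_B = 0.878, n_T = 3.76, so y_B = 0.234.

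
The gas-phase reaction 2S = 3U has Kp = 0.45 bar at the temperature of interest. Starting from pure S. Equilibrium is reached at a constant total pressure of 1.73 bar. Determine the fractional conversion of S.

X = 0.340

Let X = conversion of S (basis 1 mol S); extent of reaction ξ = 0.5X.
Mole table: n_S = 1 − X; n_U = 1.5X.
n_T = Σnᵢ = 1 + 0.5X.
With p_i = (n_i/n_T)P, Kp = p_U^3 / (p_S^2).
Setting this equal to 0.45 bar and taking the physical root (0 < X < 1) gives X = 0.340.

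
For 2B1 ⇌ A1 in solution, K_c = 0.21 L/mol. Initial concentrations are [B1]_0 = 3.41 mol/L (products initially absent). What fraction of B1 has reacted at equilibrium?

Let X = conversion of B1; extent ξ = 3.41X/2 mol/L.
Concentrations: [B1] = 3.41 − 3.41X; [A1] = 1.71X.
K_c = [A1] / ([B1]^2).
Solving K_c = 0.21 for X ∈ (0,1): X = 0.444.

X = 0.444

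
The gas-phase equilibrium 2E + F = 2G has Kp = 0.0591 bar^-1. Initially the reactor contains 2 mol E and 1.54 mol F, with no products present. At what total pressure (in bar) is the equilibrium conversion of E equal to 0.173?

Basis: 2 mol E initially; let X = conversion of E. Extent ξ = X.
At extent ξ: n_E = 2 − 2X; n_F = 1.54 − X; n_G = 2X.
Summing: n_T = 3.54 − X.
Kp = p_G^2 / (p_E^2 p_F) with p_i = (n_i/n_T)·P.
At X = 0.173: the mole-fraction product g(X) = Π y_i^ν_i = 0.1078. Since Kp = g(X)·P^{-1}, P = (g/Kp)^(1/1) = (0.1078/0.0591)^(1/1) = 1.82 bar.

P = 1.82 bar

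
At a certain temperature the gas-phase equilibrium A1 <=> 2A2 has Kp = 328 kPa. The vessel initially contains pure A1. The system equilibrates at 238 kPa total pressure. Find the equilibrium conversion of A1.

X = 0.506

Let X = conversion of A1 (basis 1 mol A1); extent of reaction ξ = X.
Species balance: n_A1 = 1 − X; n_A2 = 2X.
n_T = Σnᵢ = 1 + X.
y_i = n_i/n_T, p_i = y_i·P. Kp = p_A2^2 / (p_A1).
Substituting and setting equal to 328 kPa gives a polynomial in X; the root in (0,1) is X = 0.506.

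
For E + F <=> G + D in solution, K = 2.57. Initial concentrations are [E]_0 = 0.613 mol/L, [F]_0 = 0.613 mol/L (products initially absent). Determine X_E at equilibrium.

Let X = conversion of E; extent ξ = 0.613·X mol/L.
Concentrations: [E] = 0.613 − 0.613X; [F] = 0.613 − 0.613X; [G] = 0.613X; [D] = 0.613X.
K = [G] [D] / ([E] [F]).
This equals 2.57 at X = 0.616 (the root in 0 < X < 1).

X = 0.616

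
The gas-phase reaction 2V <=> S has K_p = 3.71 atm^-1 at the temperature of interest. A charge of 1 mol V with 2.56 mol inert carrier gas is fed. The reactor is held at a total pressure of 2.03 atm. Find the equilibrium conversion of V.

Take 1 mol V as basis and let X be its fractional conversion, so ξ = 0.5X.
Mole table: n_V = 1 − X; n_S = 0.5X; n_I = 2.56 (inert).
Total moles n_T = 3.56 − 0.5X.
y_i = n_i/n_T, p_i = y_i·P. K_p = p_S / (p_V^2).
This yields a degree-2 equation in X; solving on (0,1), X = 0.631.

X = 0.631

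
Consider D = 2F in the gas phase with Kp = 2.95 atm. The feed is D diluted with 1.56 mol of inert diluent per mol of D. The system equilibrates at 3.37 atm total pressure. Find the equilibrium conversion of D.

X = 0.552

Basis: 1 mol D initially; let X = conversion of D. Extent ξ = X.
At extent ξ: n_D = 1 − X; n_F = 2X; n_I = 1.56 (inert).
Total moles n_T = 2.56 + X.
Mole fractions y_i = n_i/n_T; Kp = p_F^2 / (p_D) with p_i = y_i·P.
Substituting and setting equal to 2.95 atm gives a polynomial in X; the root in (0,1) is X = 0.552.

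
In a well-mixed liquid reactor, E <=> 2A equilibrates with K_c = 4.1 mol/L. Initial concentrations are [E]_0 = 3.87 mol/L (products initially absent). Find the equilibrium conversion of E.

Let X = conversion of E; extent ξ = 3.87·X mol/L.
Concentrations: [E] = 3.87 − 3.87X; [A] = 7.74X.
K_c = [A]^2 / ([E]).
Setting equal to 4.1 and solving for X on (0,1) gives X = 0.399.

X = 0.399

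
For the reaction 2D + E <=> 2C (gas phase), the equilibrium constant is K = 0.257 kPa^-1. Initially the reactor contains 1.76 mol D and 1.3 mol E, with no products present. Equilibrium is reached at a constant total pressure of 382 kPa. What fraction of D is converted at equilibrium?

X = 0.830

Take 1.76 mol D as basis and let X be its fractional conversion, so ξ = 0.88X.
Species balance: n_D = 1.76 − 1.76X; n_E = 1.3 − 0.88X; n_C = 1.76X.
Summing: n_T = 3.06 − 0.88X.
With p_i = (n_i/n_T)P, K = p_C^2 / (p_D^2 p_E).
Substituting and setting equal to 0.257 kPa^-1 gives a polynomial in X; the root in (0,1) is X = 0.830.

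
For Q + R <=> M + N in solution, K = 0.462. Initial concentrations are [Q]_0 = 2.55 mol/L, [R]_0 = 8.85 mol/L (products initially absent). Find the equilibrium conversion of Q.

X = 0.662

Let X = conversion of Q; extent ξ = 2.55·X mol/L.
Concentrations: [Q] = 2.55 − 2.55X; [R] = 8.85 − 2.55X; [M] = 2.55X; [N] = 2.55X.
K = [M] [N] / ([Q] [R]).
Solving K = 0.462 for X ∈ (0,1): X = 0.662.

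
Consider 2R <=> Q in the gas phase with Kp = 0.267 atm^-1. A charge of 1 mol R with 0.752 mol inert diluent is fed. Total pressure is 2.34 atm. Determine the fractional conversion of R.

Take 1 mol R as basis and let X be its fractional conversion, so ξ = 0.5X.
Moles: n_R = 1 − X; n_Q = 0.5X; n_I = 0.752 (inert).
Total moles n_T = 1.75 − 0.5X.
With p_i = (n_i/n_T)P, Kp = p_Q / (p_R^2).
Substituting and setting equal to 0.267 atm^-1 gives a polynomial in X; the root in (0,1) is X = 0.342.

X = 0.342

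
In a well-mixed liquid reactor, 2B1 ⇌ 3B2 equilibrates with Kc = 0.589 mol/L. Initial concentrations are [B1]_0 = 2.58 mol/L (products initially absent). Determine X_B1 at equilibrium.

X = 0.316

Let X = conversion of B1; extent ξ = 2.58X/2 mol/L.
Concentrations: [B1] = 2.58 − 2.58X; [B2] = 3.87X.
Kc = [B2]^3 / ([B1]^2).
Equating to 0.589 mol/L: the physical root is X = 0.316.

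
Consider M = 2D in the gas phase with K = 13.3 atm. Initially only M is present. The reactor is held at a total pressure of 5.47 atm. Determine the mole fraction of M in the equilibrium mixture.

Let X = conversion of M (basis 1 mol M); extent of reaction ξ = X.
Moles: n_M = 1 − X; n_D = 2X.
Total moles n_T = 1 + X.
y_i = n_i/n_T, p_i = y_i·P. K = p_D^2 / (p_M).
Substituting and setting equal to 13.3 atm gives a polynomial in X; the root in (0,1) is X = 0.615.
Then n_M = 0.385, n_T = 1.61, so y_M = 0.238.

y_M = 0.238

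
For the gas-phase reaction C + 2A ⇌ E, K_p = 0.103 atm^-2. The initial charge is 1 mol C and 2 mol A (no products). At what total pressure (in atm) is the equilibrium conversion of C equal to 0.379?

P = 4.39 atm

Take 1 mol C as basis and let X be its fractional conversion, so ξ = X.
Mole table: n_C = 1 − X; n_A = 2 − 2X; n_E = X.
Summing: n_T = 3 − 2X.
K_p = p_E / (p_C p_A^2) with p_i = (n_i/n_T)·P.
At X = 0.379: the mole-fraction product g(X) = Π y_i^ν_i = 1.989. Since K_p = g(X)·P^{-2}, P = (g/K_p)^(1/2) = (1.989/0.103)^(1/2) = 4.39 atm.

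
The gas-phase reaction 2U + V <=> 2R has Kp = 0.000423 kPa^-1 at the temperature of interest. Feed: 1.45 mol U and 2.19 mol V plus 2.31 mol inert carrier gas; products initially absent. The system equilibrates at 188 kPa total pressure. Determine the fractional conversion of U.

X = 0.144

Basis: 1.45 mol U initially; let X = conversion of U. Extent ξ = 0.725X.
Mole table: n_U = 1.45 − 1.45X; n_V = 2.19 − 0.725X; n_R = 1.45X; n_I = 2.31 (inert).
Summing: n_T = 5.95 − 0.725X.
y_i = n_i/n_T, p_i = y_i·P. Kp = p_R^2 / (p_U^2 p_V).
Setting this equal to 0.000423 kPa^-1 and taking the physical root (0 < X < 1) gives X = 0.144.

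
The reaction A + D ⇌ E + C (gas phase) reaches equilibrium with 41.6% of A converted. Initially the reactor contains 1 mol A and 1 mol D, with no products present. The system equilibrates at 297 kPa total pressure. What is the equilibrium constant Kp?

Basis: 1 mol A initially; let X = conversion of A. Extent ξ = X.
At extent ξ: n_A = 1 − X; n_D = 1 − X; n_E = X; n_C = X.
Since Δν = 0, n_T = 2 throughout.
At X = 0.416: n_A = 0.584, n_D = 0.584, n_E = 0.416, n_C = 0.416, n_T = 2.
p_i = (n_i/n_T)·P. Kp = p_E p_C / (p_A p_D) = 0.507.

Kp = 0.507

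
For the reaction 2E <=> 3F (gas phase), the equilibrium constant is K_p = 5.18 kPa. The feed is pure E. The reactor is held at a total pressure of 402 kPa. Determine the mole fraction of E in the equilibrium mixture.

y_E = 0.798

Let X = conversion of E (basis 1 mol E); extent of reaction ξ = 0.5X.
At extent ξ: n_E = 1 − X; n_F = 1.5X.
Total moles n_T = 1 + 0.5X.
y_i = n_i/n_T, p_i = y_i·P. K_p = p_F^3 / (p_E^2).
This yields a degree-3 equation in X; solving on (0,1), X = 0.144.
Then n_E = 0.856, n_T = 1.07, so y_E = 0.798.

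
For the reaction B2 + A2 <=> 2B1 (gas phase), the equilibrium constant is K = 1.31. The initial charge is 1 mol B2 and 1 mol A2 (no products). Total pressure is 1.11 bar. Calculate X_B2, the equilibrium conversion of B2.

X = 0.364

Take 1 mol B2 as basis and let X be its fractional conversion, so ξ = X.
Moles: n_B2 = 1 − X; n_A2 = 1 − X; n_B1 = 2X.
Since Δν = 0, n_T = 2 throughout.
With p_i = (n_i/n_T)P, K = p_B1^2 / (p_B2 p_A2).
Equating to 1.31 and solving on 0 < X < 1: X = 0.364.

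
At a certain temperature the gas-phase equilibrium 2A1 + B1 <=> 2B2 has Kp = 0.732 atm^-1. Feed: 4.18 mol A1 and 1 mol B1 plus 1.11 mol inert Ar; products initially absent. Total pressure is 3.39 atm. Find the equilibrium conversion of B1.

Take 1 mol B1 as basis and let X be its fractional conversion, so ξ = X.
Mole table: n_A1 = 4.18 − 2X; n_B1 = 1 − X; n_B2 = 2X; n_I = 1.11 (inert).
Summing: n_T = 6.29 − X.
Mole fractions y_i = n_i/n_T; Kp = p_B2^2 / (p_A1^2 p_B1) with p_i = y_i·P.
This yields a degree-3 equation in X; solving on (0,1), X = 0.610.

X = 0.610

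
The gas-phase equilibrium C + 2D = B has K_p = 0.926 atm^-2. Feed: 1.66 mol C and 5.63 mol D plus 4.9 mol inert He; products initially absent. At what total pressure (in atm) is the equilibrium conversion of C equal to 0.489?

P = 2.68 atm

Take 1.66 mol C as basis and let X be its fractional conversion, so ξ = 1.66X.
Species balance: n_C = 1.66 − 1.66X; n_D = 5.63 − 3.32X; n_B = 1.66X; n_I = 4.9 (inert).
n_T = Σnᵢ = 12.2 − 3.32X.
K_p = p_B / (p_C p_D^2) with p_i = (n_i/n_T)·P.
At X = 0.489: the mole-fraction product g(X) = Π y_i^ν_i = 6.656. Since K_p = g(X)·P^{-2}, P = (g/K_p)^(1/2) = (6.656/0.926)^(1/2) = 2.68 atm.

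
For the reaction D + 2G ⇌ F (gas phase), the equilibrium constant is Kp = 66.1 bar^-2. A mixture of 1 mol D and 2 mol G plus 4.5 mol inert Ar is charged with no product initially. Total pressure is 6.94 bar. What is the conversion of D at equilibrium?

Let X = conversion of D (basis 1 mol D); extent of reaction ξ = X.
At extent ξ: n_D = 1 − X; n_G = 2 − 2X; n_F = X; n_I = 4.5 (inert).
n_T = Σnᵢ = 7.5 − 2X.
Mole fractions y_i = n_i/n_T; Kp = p_F / (p_D p_G^2) with p_i = y_i·P.
Setting this equal to 66.1 bar^-2 and taking the physical root (0 < X < 1) gives X = 0.869.

X = 0.869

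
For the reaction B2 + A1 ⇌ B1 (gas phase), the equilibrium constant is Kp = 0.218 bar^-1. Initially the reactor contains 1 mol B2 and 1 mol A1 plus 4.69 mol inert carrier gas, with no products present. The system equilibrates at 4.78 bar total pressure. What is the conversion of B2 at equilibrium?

Let X = conversion of B2 (basis 1 mol B2); extent of reaction ξ = X.
Mole table: n_B2 = 1 − X; n_A1 = 1 − X; n_B1 = X; n_I = 4.69 (inert).
Summing: n_T = 6.69 − X.
Mole fractions y_i = n_i/n_T; Kp = p_B1 / (p_B2 p_A1) with p_i = y_i·P.
Equating to 0.218 bar^-1 and solving on 0 < X < 1: X = 0.122.

X = 0.122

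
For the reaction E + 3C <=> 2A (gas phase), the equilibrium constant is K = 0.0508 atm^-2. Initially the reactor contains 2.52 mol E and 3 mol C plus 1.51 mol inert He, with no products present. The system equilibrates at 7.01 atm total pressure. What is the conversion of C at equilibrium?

Basis: 3 mol C initially; let X = conversion of C. Extent ξ = X.
Species balance: n_E = 2.52 − X; n_C = 3 − 3X; n_A = 2X; n_I = 1.51 (inert).
n_T = Σnᵢ = 7.03 − 2X.
y_i = n_i/n_T, p_i = y_i·P. K = p_A^2 / (p_E p_C^3).
This yields a degree-4 equation in X; solving on (0,1), X = 0.422.

X = 0.422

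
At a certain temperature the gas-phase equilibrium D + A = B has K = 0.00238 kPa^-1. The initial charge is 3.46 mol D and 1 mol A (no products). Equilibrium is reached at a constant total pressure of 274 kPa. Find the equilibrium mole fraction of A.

y_A = 0.162

Basis: 1 mol A initially; let X = conversion of A. Extent ξ = X.
At extent ξ: n_D = 3.46 − X; n_A = 1 − X; n_B = X.
Total moles n_T = 4.46 − X.
With p_i = (n_i/n_T)P, K = p_B / (p_D p_A).
Substituting and setting equal to 0.00238 kPa^-1 gives a polynomial in X; the root in (0,1) is X = 0.331.
Then n_A = 0.669, n_T = 4.13, so y_A = 0.162.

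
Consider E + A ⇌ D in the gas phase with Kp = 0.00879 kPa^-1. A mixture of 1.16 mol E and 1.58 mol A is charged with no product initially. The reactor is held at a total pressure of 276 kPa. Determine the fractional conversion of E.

Basis: 1.16 mol E initially; let X = conversion of E. Extent ξ = 1.16X.
Mole table: n_E = 1.16 − 1.16X; n_A = 1.58 − 1.16X; n_D = 1.16X.
n_T = Σnᵢ = 2.74 − 1.16X.
With p_i = (n_i/n_T)P, Kp = p_D / (p_E p_A).
Substituting and setting equal to 0.00879 kPa^-1 gives a polynomial in X; the root in (0,1) is X = 0.525.

X = 0.525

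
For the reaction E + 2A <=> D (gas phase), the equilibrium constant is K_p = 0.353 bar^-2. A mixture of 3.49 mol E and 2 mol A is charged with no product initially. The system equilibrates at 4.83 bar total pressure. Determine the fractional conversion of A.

X = 0.651

Let X = conversion of A (basis 2 mol A); extent of reaction ξ = X.
Mole table: n_E = 3.49 − X; n_A = 2 − 2X; n_D = X.
Total moles n_T = 5.49 − 2X.
With p_i = (n_i/n_T)P, K_p = p_D / (p_E p_A^2).
Equating to 0.353 bar^-2 and solving on 0 < X < 1: X = 0.651.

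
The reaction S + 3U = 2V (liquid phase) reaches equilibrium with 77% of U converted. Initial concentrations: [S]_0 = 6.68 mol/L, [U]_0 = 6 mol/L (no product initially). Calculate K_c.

Let X = conversion of U.
Concentrations: [S] = 6.68 − 2X; [U] = 6 − 6X; [V] = 4X.
At X = 0.77: [S] = 5.14, [U] = 1.38, [V] = 3.08.
K_c = [V]^2 / ([S] [U]^3) = 0.702 (mol/L)^-2.

K_c = 0.702 (mol/L)^-2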